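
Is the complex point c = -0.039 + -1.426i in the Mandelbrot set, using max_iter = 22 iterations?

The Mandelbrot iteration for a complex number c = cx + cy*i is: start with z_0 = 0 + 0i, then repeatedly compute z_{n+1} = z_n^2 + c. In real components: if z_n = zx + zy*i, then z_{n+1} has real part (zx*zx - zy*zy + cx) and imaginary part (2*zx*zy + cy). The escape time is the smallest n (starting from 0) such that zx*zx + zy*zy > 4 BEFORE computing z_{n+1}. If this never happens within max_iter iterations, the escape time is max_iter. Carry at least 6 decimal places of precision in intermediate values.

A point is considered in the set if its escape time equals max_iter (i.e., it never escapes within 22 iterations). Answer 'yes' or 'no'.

Answer: no

Derivation:
z_0 = 0 + 0i, c = -0.0390 + -1.4260i
Iter 1: z = -0.0390 + -1.4260i, |z|^2 = 2.0350
Iter 2: z = -2.0710 + -1.3148i, |z|^2 = 6.0175
Escaped at iteration 2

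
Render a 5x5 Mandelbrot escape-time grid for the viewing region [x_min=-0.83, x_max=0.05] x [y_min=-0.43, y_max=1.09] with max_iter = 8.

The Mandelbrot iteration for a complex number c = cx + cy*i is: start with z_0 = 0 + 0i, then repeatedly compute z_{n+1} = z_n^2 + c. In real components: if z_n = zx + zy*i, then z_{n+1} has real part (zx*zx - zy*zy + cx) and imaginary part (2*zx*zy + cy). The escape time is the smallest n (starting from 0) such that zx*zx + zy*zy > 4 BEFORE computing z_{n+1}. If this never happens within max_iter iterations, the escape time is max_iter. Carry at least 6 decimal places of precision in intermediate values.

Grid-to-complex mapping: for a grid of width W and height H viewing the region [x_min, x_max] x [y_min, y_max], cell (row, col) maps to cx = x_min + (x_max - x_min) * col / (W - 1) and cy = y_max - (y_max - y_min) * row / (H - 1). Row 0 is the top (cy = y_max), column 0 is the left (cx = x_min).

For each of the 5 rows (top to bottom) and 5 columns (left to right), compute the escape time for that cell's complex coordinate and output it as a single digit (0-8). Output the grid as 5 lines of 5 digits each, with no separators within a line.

Answer: 33484
47888
88888
88888
78888

Derivation:
(row=0, col=0): c = -0.8300 + 1.0900i → escape time 3
(row=0, col=1): c = -0.6100 + 1.0900i → escape time 3
(row=0, col=2): c = -0.3900 + 1.0900i → escape time 4
(row=0, col=3): c = -0.1700 + 1.0900i → escape time 8
(row=0, col=4): c = 0.0500 + 1.0900i → escape time 4
(row=1, col=0): c = -0.8300 + 0.7100i → escape time 4
(row=1, col=1): c = -0.6100 + 0.7100i → escape time 7
(row=1, col=2): c = -0.3900 + 0.7100i → escape time 8
(row=1, col=3): c = -0.1700 + 0.7100i → escape time 8
(row=1, col=4): c = 0.0500 + 0.7100i → escape time 8
(row=2, col=0): c = -0.8300 + 0.3300i → escape time 8
(row=2, col=1): c = -0.6100 + 0.3300i → escape time 8
(row=2, col=2): c = -0.3900 + 0.3300i → escape time 8
(row=2, col=3): c = -0.1700 + 0.3300i → escape time 8
(row=2, col=4): c = 0.0500 + 0.3300i → escape time 8
(row=3, col=0): c = -0.8300 + -0.0500i → escape time 8
(row=3, col=1): c = -0.6100 + -0.0500i → escape time 8
(row=3, col=2): c = -0.3900 + -0.0500i → escape time 8
(row=3, col=3): c = -0.1700 + -0.0500i → escape time 8
(row=3, col=4): c = 0.0500 + -0.0500i → escape time 8
(row=4, col=0): c = -0.8300 + -0.4300i → escape time 7
(row=4, col=1): c = -0.6100 + -0.4300i → escape time 8
(row=4, col=2): c = -0.3900 + -0.4300i → escape time 8
(row=4, col=3): c = -0.1700 + -0.4300i → escape time 8
(row=4, col=4): c = 0.0500 + -0.4300i → escape time 8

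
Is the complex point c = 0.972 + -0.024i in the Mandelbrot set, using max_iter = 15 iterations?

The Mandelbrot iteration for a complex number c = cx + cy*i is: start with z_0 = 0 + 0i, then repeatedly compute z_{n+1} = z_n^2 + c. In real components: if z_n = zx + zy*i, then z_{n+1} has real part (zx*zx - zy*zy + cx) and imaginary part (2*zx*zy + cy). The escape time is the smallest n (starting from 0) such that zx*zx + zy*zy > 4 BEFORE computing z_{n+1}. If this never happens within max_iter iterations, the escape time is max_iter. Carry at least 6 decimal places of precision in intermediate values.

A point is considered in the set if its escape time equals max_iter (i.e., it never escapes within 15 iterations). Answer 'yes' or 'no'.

z_0 = 0 + 0i, c = 0.9720 + -0.0240i
Iter 1: z = 0.9720 + -0.0240i, |z|^2 = 0.9454
Iter 2: z = 1.9162 + -0.0707i, |z|^2 = 3.6768
Iter 3: z = 4.6389 + -0.2948i, |z|^2 = 21.6059
Escaped at iteration 3

Answer: no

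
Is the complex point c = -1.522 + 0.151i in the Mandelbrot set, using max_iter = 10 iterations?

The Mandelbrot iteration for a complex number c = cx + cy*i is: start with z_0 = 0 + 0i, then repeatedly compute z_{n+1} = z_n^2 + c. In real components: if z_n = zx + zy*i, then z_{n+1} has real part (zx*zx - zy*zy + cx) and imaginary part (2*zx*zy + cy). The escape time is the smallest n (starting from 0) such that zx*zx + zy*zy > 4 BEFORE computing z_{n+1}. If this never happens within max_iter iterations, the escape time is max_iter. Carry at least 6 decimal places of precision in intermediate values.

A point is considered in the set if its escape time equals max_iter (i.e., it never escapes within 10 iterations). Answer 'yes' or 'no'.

Answer: no

Derivation:
z_0 = 0 + 0i, c = -1.5220 + 0.1510i
Iter 1: z = -1.5220 + 0.1510i, |z|^2 = 2.3393
Iter 2: z = 0.7717 + -0.3086i, |z|^2 = 0.6908
Iter 3: z = -1.0218 + -0.3254i, |z|^2 = 1.1499
Iter 4: z = -0.5838 + 0.8159i, |z|^2 = 1.0065
Iter 5: z = -1.8468 + -0.8017i, |z|^2 = 4.0532
Escaped at iteration 5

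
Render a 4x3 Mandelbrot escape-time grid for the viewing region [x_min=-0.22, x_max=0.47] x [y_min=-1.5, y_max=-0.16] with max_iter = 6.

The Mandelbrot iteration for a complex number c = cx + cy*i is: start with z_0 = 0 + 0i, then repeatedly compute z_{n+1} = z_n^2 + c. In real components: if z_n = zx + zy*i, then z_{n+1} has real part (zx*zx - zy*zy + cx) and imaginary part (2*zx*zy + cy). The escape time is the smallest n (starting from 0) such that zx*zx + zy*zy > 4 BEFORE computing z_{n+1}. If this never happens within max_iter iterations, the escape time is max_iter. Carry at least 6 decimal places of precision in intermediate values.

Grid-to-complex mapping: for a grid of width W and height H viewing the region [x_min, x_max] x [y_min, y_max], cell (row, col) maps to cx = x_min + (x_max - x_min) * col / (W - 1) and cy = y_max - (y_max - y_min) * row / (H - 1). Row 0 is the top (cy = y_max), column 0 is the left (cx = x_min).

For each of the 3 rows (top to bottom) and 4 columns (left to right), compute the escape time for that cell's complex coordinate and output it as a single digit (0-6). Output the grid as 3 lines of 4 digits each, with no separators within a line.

(row=0, col=0): c = -0.2200 + -0.1600i → escape time 6
(row=0, col=1): c = 0.0100 + -0.1600i → escape time 6
(row=0, col=2): c = 0.2400 + -0.1600i → escape time 6
(row=0, col=3): c = 0.4700 + -0.1600i → escape time 6
(row=1, col=0): c = -0.2200 + -0.8300i → escape time 6
(row=1, col=1): c = 0.0100 + -0.8300i → escape time 6
(row=1, col=2): c = 0.2400 + -0.8300i → escape time 5
(row=1, col=3): c = 0.4700 + -0.8300i → escape time 3
(row=2, col=0): c = -0.2200 + -1.5000i → escape time 2
(row=2, col=1): c = 0.0100 + -1.5000i → escape time 2
(row=2, col=2): c = 0.2400 + -1.5000i → escape time 2
(row=2, col=3): c = 0.4700 + -1.5000i → escape time 2

Answer: 6666
6653
2222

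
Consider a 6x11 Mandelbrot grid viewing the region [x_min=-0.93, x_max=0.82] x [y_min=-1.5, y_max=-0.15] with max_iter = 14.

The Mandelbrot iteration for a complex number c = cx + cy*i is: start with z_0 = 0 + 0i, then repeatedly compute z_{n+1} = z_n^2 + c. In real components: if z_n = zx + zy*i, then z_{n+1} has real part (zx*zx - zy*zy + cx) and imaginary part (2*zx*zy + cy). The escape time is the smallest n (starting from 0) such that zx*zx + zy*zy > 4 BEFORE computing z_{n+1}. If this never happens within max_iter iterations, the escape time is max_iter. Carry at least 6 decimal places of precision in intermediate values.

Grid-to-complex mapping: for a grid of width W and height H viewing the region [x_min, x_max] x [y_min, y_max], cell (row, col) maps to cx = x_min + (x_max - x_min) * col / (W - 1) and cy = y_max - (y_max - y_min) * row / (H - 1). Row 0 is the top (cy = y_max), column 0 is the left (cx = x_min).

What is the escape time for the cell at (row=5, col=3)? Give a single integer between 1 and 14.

Answer: 5

Derivation:
z_0 = 0 + 0i, c = 0.1200 + -0.8250i
Iter 1: z = 0.1200 + -0.8250i, |z|^2 = 0.6950
Iter 2: z = -0.5462 + -1.0230i, |z|^2 = 1.3449
Iter 3: z = -0.6282 + 0.2926i, |z|^2 = 0.4802
Iter 4: z = 0.4290 + -1.1926i, |z|^2 = 1.6063
Iter 5: z = -1.1182 + -1.8482i, |z|^2 = 4.6663
Escaped at iteration 5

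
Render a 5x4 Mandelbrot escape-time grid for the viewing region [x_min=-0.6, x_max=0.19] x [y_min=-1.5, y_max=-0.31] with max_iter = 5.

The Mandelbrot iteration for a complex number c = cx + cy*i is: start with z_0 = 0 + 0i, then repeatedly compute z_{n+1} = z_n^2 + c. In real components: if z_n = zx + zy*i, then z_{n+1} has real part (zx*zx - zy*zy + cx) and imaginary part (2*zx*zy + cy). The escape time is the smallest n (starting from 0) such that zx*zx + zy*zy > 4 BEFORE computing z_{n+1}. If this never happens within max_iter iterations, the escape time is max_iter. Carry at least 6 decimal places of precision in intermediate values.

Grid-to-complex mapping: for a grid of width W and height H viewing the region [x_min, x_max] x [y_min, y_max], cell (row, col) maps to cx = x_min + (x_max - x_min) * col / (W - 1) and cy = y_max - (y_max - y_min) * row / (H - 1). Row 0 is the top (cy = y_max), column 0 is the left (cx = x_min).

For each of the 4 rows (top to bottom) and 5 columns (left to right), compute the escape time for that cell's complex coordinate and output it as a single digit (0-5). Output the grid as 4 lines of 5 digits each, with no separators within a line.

(row=0, col=0): c = -0.6000 + -0.3100i → escape time 5
(row=0, col=1): c = -0.4025 + -0.3100i → escape time 5
(row=0, col=2): c = -0.2050 + -0.3100i → escape time 5
(row=0, col=3): c = -0.0075 + -0.3100i → escape time 5
(row=0, col=4): c = 0.1900 + -0.3100i → escape time 5
(row=1, col=0): c = -0.6000 + -0.7067i → escape time 5
(row=1, col=1): c = -0.4025 + -0.7067i → escape time 5
(row=1, col=2): c = -0.2050 + -0.7067i → escape time 5
(row=1, col=3): c = -0.0075 + -0.7067i → escape time 5
(row=1, col=4): c = 0.1900 + -0.7067i → escape time 5
(row=2, col=0): c = -0.6000 + -1.1033i → escape time 3
(row=2, col=1): c = -0.4025 + -1.1033i → escape time 4
(row=2, col=2): c = -0.2050 + -1.1033i → escape time 5
(row=2, col=3): c = -0.0075 + -1.1033i → escape time 4
(row=2, col=4): c = 0.1900 + -1.1033i → escape time 3
(row=3, col=0): c = -0.6000 + -1.5000i → escape time 2
(row=3, col=1): c = -0.4025 + -1.5000i → escape time 2
(row=3, col=2): c = -0.2050 + -1.5000i → escape time 2
(row=3, col=3): c = -0.0075 + -1.5000i → escape time 2
(row=3, col=4): c = 0.1900 + -1.5000i → escape time 2

Answer: 55555
55555
34543
22222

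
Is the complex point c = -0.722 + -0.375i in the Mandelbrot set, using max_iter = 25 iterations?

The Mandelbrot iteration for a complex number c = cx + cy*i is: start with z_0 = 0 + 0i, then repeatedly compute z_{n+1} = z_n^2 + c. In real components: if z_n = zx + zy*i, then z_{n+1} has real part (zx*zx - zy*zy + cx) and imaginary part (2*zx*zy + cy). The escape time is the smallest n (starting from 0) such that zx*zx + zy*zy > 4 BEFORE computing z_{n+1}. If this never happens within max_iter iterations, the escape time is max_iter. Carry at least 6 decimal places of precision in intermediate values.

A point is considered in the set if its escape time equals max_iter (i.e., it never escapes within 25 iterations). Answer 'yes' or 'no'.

Answer: no

Derivation:
z_0 = 0 + 0i, c = -0.7220 + -0.3750i
Iter 1: z = -0.7220 + -0.3750i, |z|^2 = 0.6619
Iter 2: z = -0.3413 + 0.1665i, |z|^2 = 0.1442
Iter 3: z = -0.6332 + -0.4887i, |z|^2 = 0.6397
Iter 4: z = -0.5598 + 0.2439i, |z|^2 = 0.3729
Iter 5: z = -0.4680 + -0.6480i, |z|^2 = 0.6390
Iter 6: z = -0.9229 + 0.2316i, |z|^2 = 0.9054
Iter 7: z = 0.0761 + -0.8025i, |z|^2 = 0.6498
Iter 8: z = -1.3603 + -0.4971i, |z|^2 = 2.0974
Iter 9: z = 0.8812 + 0.9774i, |z|^2 = 1.7318
Iter 10: z = -0.9009 + 1.3475i, |z|^2 = 2.6275
Iter 11: z = -1.7263 + -2.8030i, |z|^2 = 10.8367
Escaped at iteration 11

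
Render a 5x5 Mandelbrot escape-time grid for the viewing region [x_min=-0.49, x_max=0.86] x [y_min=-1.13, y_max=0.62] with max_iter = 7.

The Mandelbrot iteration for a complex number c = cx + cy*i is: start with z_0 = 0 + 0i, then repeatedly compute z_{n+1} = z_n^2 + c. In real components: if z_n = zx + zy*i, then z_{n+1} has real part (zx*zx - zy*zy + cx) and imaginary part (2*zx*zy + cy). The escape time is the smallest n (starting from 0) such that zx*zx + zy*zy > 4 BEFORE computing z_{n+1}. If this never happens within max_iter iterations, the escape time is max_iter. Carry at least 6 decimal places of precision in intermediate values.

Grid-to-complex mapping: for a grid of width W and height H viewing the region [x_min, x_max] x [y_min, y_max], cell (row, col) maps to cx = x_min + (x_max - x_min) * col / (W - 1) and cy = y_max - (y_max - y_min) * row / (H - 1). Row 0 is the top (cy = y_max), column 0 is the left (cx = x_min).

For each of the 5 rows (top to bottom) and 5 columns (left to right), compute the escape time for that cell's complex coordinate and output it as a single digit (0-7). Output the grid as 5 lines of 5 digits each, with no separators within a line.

Answer: 77742
77753
77753
77732
35322

Derivation:
(row=0, col=0): c = -0.4900 + 0.6200i → escape time 7
(row=0, col=1): c = -0.1525 + 0.6200i → escape time 7
(row=0, col=2): c = 0.1850 + 0.6200i → escape time 7
(row=0, col=3): c = 0.5225 + 0.6200i → escape time 4
(row=0, col=4): c = 0.8600 + 0.6200i → escape time 2
(row=1, col=0): c = -0.4900 + 0.1825i → escape time 7
(row=1, col=1): c = -0.1525 + 0.1825i → escape time 7
(row=1, col=2): c = 0.1850 + 0.1825i → escape time 7
(row=1, col=3): c = 0.5225 + 0.1825i → escape time 5
(row=1, col=4): c = 0.8600 + 0.1825i → escape time 3
(row=2, col=0): c = -0.4900 + -0.2550i → escape time 7
(row=2, col=1): c = -0.1525 + -0.2550i → escape time 7
(row=2, col=2): c = 0.1850 + -0.2550i → escape time 7
(row=2, col=3): c = 0.5225 + -0.2550i → escape time 5
(row=2, col=4): c = 0.8600 + -0.2550i → escape time 3
(row=3, col=0): c = -0.4900 + -0.6925i → escape time 7
(row=3, col=1): c = -0.1525 + -0.6925i → escape time 7
(row=3, col=2): c = 0.1850 + -0.6925i → escape time 7
(row=3, col=3): c = 0.5225 + -0.6925i → escape time 3
(row=3, col=4): c = 0.8600 + -0.6925i → escape time 2
(row=4, col=0): c = -0.4900 + -1.1300i → escape time 3
(row=4, col=1): c = -0.1525 + -1.1300i → escape time 5
(row=4, col=2): c = 0.1850 + -1.1300i → escape time 3
(row=4, col=3): c = 0.5225 + -1.1300i → escape time 2
(row=4, col=4): c = 0.8600 + -1.1300i → escape time 2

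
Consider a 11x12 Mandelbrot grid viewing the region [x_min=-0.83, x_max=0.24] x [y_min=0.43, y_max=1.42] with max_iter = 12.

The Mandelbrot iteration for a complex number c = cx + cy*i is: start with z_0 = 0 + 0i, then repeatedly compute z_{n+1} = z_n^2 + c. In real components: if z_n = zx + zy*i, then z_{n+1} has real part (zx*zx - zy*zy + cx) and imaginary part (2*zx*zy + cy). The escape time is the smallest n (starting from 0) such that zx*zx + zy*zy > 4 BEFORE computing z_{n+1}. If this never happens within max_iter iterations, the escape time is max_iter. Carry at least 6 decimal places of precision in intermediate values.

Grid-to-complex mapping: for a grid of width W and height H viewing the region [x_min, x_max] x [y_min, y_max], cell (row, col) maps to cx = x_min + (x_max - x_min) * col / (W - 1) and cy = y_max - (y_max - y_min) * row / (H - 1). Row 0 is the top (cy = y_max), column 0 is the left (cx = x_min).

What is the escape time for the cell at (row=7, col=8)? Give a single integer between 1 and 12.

Answer: 10

Derivation:
z_0 = 0 + 0i, c = 0.0260 + 0.7900i
Iter 1: z = 0.0260 + 0.7900i, |z|^2 = 0.6248
Iter 2: z = -0.5974 + 0.8311i, |z|^2 = 1.0476
Iter 3: z = -0.3078 + -0.2030i, |z|^2 = 0.1359
Iter 4: z = 0.0795 + 0.9150i, |z|^2 = 0.8435
Iter 5: z = -0.8048 + 0.9355i, |z|^2 = 1.5229
Iter 6: z = -0.2014 + -0.7159i, |z|^2 = 0.5530
Iter 7: z = -0.4459 + 1.0783i, |z|^2 = 1.3617
Iter 8: z = -0.9380 + -0.1717i, |z|^2 = 0.9093
Iter 9: z = 0.8764 + 1.1121i, |z|^2 = 2.0047
Iter 10: z = -0.4426 + 2.7391i, |z|^2 = 7.6988
Escaped at iteration 10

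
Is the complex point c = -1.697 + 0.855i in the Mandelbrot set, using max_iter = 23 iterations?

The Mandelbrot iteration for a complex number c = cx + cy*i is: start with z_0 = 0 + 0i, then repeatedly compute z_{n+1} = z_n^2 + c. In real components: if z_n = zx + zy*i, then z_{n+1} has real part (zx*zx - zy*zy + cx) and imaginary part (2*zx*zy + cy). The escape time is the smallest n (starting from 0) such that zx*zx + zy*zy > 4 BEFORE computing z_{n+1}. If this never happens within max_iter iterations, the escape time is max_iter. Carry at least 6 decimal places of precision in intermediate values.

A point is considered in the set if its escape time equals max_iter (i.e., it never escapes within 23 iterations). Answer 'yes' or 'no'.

z_0 = 0 + 0i, c = -1.6970 + 0.8550i
Iter 1: z = -1.6970 + 0.8550i, |z|^2 = 3.6108
Iter 2: z = 0.4518 + -2.0469i, |z|^2 = 4.3938
Escaped at iteration 2

Answer: no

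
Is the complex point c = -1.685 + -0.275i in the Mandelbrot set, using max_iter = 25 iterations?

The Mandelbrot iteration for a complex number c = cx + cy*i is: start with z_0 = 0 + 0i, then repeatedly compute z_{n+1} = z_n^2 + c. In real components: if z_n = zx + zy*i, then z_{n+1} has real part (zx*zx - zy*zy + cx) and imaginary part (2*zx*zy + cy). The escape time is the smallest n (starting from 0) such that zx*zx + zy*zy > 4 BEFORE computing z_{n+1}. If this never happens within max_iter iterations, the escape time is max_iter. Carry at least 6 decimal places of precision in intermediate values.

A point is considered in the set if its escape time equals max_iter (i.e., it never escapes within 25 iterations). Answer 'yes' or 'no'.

z_0 = 0 + 0i, c = -1.6850 + -0.2750i
Iter 1: z = -1.6850 + -0.2750i, |z|^2 = 2.9149
Iter 2: z = 1.0786 + 0.6518i, |z|^2 = 1.5882
Iter 3: z = -0.9464 + 1.1310i, |z|^2 = 2.1747
Iter 4: z = -2.0684 + -2.4157i, |z|^2 = 10.1137
Escaped at iteration 4

Answer: no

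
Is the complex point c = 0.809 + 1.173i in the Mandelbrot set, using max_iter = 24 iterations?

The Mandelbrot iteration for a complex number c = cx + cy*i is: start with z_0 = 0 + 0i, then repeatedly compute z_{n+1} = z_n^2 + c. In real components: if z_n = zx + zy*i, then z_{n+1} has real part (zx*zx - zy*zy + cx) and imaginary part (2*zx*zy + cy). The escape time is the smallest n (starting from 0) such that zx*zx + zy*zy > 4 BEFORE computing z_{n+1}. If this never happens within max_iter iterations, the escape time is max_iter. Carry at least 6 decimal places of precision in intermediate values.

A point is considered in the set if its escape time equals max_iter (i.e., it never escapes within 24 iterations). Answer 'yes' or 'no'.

z_0 = 0 + 0i, c = 0.8090 + 1.1730i
Iter 1: z = 0.8090 + 1.1730i, |z|^2 = 2.0304
Iter 2: z = 0.0876 + 3.0709i, |z|^2 = 9.4382
Escaped at iteration 2

Answer: no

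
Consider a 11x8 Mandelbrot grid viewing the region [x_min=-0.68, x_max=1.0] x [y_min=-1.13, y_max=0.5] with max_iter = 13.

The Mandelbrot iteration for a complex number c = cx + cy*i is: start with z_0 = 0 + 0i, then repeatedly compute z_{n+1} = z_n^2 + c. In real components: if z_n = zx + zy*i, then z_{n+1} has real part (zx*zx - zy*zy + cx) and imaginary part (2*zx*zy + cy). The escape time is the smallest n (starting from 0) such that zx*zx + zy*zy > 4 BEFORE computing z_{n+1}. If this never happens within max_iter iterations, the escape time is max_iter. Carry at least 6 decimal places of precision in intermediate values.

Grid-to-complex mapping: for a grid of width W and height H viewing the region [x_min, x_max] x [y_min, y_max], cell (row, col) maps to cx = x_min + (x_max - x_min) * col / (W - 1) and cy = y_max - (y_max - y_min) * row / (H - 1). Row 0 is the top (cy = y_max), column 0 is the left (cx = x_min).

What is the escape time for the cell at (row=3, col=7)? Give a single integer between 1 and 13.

Answer: 5

Derivation:
z_0 = 0 + 0i, c = 0.4960 + -0.1986i
Iter 1: z = 0.4960 + -0.1986i, |z|^2 = 0.2854
Iter 2: z = 0.7026 + -0.3956i, |z|^2 = 0.6501
Iter 3: z = 0.8332 + -0.7544i, |z|^2 = 1.2633
Iter 4: z = 0.6211 + -1.4556i, |z|^2 = 2.5046
Iter 5: z = -1.2372 + -2.0066i, |z|^2 = 5.5571
Escaped at iteration 5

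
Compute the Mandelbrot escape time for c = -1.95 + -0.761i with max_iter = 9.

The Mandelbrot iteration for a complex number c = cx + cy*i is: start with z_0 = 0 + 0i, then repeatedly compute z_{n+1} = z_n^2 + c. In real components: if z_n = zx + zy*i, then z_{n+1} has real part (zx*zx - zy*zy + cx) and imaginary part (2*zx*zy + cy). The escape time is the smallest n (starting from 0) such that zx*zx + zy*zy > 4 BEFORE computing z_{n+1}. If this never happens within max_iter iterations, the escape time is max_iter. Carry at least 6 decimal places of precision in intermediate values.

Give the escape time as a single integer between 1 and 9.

Answer: 1

Derivation:
z_0 = 0 + 0i, c = -1.9500 + -0.7610i
Iter 1: z = -1.9500 + -0.7610i, |z|^2 = 4.3816
Escaped at iteration 1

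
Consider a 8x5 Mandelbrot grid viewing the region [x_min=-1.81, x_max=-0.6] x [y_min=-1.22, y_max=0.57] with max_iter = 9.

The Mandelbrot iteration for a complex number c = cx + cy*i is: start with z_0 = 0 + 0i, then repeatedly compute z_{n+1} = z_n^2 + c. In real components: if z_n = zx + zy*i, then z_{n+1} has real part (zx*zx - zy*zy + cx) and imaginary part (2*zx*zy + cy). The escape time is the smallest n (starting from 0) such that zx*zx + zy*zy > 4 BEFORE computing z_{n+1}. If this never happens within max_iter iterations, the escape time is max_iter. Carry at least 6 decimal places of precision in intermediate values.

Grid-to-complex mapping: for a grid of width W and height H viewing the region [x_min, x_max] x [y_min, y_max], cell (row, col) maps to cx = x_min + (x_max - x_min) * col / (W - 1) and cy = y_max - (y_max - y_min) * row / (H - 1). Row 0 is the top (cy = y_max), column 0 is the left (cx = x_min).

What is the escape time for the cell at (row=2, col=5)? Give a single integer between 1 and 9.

z_0 = 0 + 0i, c = -0.9457 + -0.3250i
Iter 1: z = -0.9457 + -0.3250i, |z|^2 = 1.0000
Iter 2: z = -0.1570 + 0.2897i, |z|^2 = 0.1086
Iter 3: z = -1.0050 + -0.4159i, |z|^2 = 1.1831
Iter 4: z = -0.1087 + 0.5111i, |z|^2 = 0.2730
Iter 5: z = -1.1951 + -0.4361i, |z|^2 = 1.6184
Iter 6: z = 0.2924 + 0.7173i, |z|^2 = 0.6000
Iter 7: z = -1.3748 + 0.0944i, |z|^2 = 1.8990
Iter 8: z = 0.9354 + -0.5847i, |z|^2 = 1.2169

Answer: 9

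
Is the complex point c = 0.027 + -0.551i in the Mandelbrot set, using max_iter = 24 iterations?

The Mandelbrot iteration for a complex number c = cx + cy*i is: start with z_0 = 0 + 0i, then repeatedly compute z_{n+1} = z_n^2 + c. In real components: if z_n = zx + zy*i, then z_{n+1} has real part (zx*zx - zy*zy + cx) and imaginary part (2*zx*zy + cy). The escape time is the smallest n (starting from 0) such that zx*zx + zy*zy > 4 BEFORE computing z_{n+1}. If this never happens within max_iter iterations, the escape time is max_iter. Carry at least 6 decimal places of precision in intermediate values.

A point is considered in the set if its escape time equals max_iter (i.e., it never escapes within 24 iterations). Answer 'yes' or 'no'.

Answer: yes

Derivation:
z_0 = 0 + 0i, c = 0.0270 + -0.5510i
Iter 1: z = 0.0270 + -0.5510i, |z|^2 = 0.3043
Iter 2: z = -0.2759 + -0.5808i, |z|^2 = 0.4134
Iter 3: z = -0.2342 + -0.2306i, |z|^2 = 0.1080
Iter 4: z = 0.0287 + -0.4430i, |z|^2 = 0.1971
Iter 5: z = -0.1684 + -0.5764i, |z|^2 = 0.3606
Iter 6: z = -0.2769 + -0.3568i, |z|^2 = 0.2040
Iter 7: z = -0.0237 + -0.3534i, |z|^2 = 0.1255
Iter 8: z = -0.0973 + -0.5343i, |z|^2 = 0.2949
Iter 9: z = -0.2490 + -0.4470i, |z|^2 = 0.2618
Iter 10: z = -0.1108 + -0.3284i, |z|^2 = 0.1201
Iter 11: z = -0.0686 + -0.4782i, |z|^2 = 0.2334
Iter 12: z = -0.1970 + -0.4854i, |z|^2 = 0.2744
Iter 13: z = -0.1698 + -0.3598i, |z|^2 = 0.1583
Iter 14: z = -0.0736 + -0.4288i, |z|^2 = 0.1893
Iter 15: z = -0.1515 + -0.4879i, |z|^2 = 0.2610
Iter 16: z = -0.1881 + -0.4032i, |z|^2 = 0.1980
Iter 17: z = -0.1002 + -0.3993i, |z|^2 = 0.1695
Iter 18: z = -0.1224 + -0.4710i, |z|^2 = 0.2368
Iter 19: z = -0.1798 + -0.4357i, |z|^2 = 0.2222
Iter 20: z = -0.1305 + -0.3943i, |z|^2 = 0.1725
Iter 21: z = -0.1114 + -0.4481i, |z|^2 = 0.2132
Iter 22: z = -0.1614 + -0.4511i, |z|^2 = 0.2296
Iter 23: z = -0.1505 + -0.4054i, |z|^2 = 0.1870
Did not escape in 24 iterations → in set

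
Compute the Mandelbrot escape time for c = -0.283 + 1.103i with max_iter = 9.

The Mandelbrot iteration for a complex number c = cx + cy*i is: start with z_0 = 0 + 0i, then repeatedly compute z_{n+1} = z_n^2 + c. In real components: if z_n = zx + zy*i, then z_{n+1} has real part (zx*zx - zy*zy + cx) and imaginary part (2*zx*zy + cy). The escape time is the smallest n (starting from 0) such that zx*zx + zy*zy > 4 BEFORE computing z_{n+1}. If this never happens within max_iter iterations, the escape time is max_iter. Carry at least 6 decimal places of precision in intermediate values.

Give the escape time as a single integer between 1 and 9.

Answer: 5

Derivation:
z_0 = 0 + 0i, c = -0.2830 + 1.1030i
Iter 1: z = -0.2830 + 1.1030i, |z|^2 = 1.2967
Iter 2: z = -1.4195 + 0.4787i, |z|^2 = 2.2442
Iter 3: z = 1.5029 + -0.2561i, |z|^2 = 2.3242
Iter 4: z = 1.9101 + 0.3334i, |z|^2 = 3.7596
Iter 5: z = 3.2543 + 2.3765i, |z|^2 = 16.2383
Escaped at iteration 5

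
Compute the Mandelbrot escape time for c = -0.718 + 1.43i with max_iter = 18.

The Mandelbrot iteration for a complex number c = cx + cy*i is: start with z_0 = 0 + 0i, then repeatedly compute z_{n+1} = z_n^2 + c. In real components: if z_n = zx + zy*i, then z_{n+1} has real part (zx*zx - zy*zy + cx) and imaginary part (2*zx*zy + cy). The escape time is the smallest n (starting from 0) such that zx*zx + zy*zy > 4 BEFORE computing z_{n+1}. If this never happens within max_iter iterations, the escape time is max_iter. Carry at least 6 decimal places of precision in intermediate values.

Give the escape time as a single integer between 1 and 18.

Answer: 2

Derivation:
z_0 = 0 + 0i, c = -0.7180 + 1.4300i
Iter 1: z = -0.7180 + 1.4300i, |z|^2 = 2.5604
Iter 2: z = -2.2474 + -0.6235i, |z|^2 = 5.4394
Escaped at iteration 2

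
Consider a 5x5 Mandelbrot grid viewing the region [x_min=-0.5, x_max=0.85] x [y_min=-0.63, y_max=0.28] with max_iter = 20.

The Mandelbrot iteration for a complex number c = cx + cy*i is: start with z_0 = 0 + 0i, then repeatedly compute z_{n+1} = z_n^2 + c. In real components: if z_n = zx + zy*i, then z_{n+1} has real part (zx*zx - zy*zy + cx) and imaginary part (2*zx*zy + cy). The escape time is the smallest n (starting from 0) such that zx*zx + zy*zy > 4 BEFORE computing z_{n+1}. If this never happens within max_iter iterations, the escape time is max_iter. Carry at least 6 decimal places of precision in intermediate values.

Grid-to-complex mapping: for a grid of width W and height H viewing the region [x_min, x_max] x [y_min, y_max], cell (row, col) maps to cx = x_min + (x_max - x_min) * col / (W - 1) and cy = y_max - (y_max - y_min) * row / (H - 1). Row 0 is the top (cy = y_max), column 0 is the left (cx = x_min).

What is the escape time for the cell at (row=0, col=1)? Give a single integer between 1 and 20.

Answer: 20

Derivation:
z_0 = 0 + 0i, c = -0.1625 + 0.2800i
Iter 1: z = -0.1625 + 0.2800i, |z|^2 = 0.1048
Iter 2: z = -0.2145 + 0.1890i, |z|^2 = 0.0817
Iter 3: z = -0.1522 + 0.1989i, |z|^2 = 0.0627
Iter 4: z = -0.1789 + 0.2194i, |z|^2 = 0.0802
Iter 5: z = -0.1786 + 0.2015i, |z|^2 = 0.0725
Iter 6: z = -0.1712 + 0.2080i, |z|^2 = 0.0726
Iter 7: z = -0.1765 + 0.2088i, |z|^2 = 0.0747
Iter 8: z = -0.1750 + 0.2063i, |z|^2 = 0.0732
Iter 9: z = -0.1745 + 0.2078i, |z|^2 = 0.0736
Iter 10: z = -0.1752 + 0.2075i, |z|^2 = 0.0738
Iter 11: z = -0.1748 + 0.2073i, |z|^2 = 0.0735
Iter 12: z = -0.1749 + 0.2075i, |z|^2 = 0.0737
Iter 13: z = -0.1750 + 0.2074i, |z|^2 = 0.0736
Iter 14: z = -0.1749 + 0.2074i, |z|^2 = 0.0736
Iter 15: z = -0.1749 + 0.2074i, |z|^2 = 0.0736
Iter 16: z = -0.1749 + 0.2074i, |z|^2 = 0.0736
Iter 17: z = -0.1749 + 0.2074i, |z|^2 = 0.0736
Iter 18: z = -0.1749 + 0.2074i, |z|^2 = 0.0736
Iter 19: z = -0.1749 + 0.2074i, |z|^2 = 0.0736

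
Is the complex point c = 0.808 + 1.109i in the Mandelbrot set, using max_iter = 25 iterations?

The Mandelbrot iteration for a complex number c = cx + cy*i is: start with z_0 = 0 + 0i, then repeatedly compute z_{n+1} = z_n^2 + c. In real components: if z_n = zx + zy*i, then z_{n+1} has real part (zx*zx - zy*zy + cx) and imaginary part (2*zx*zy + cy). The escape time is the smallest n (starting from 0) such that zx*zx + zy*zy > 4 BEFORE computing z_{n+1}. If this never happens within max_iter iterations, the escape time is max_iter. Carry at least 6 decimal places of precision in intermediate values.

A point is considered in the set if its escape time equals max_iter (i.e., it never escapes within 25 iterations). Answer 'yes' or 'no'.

Answer: no

Derivation:
z_0 = 0 + 0i, c = 0.8080 + 1.1090i
Iter 1: z = 0.8080 + 1.1090i, |z|^2 = 1.8827
Iter 2: z = 0.2310 + 2.9011i, |z|^2 = 8.4700
Escaped at iteration 2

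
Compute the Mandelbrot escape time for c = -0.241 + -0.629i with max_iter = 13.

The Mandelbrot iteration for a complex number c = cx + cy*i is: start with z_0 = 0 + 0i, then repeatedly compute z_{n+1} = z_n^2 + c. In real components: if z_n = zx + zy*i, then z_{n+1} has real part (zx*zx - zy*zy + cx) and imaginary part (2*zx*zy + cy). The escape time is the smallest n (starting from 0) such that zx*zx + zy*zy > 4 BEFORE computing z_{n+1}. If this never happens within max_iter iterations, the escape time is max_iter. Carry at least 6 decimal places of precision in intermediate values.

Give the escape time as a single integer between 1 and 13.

z_0 = 0 + 0i, c = -0.2410 + -0.6290i
Iter 1: z = -0.2410 + -0.6290i, |z|^2 = 0.4537
Iter 2: z = -0.5786 + -0.3258i, |z|^2 = 0.4409
Iter 3: z = -0.0124 + -0.2520i, |z|^2 = 0.0637
Iter 4: z = -0.3043 + -0.6227i, |z|^2 = 0.4804
Iter 5: z = -0.5362 + -0.2500i, |z|^2 = 0.3500
Iter 6: z = -0.0160 + -0.3610i, |z|^2 = 0.1306
Iter 7: z = -0.3710 + -0.6175i, |z|^2 = 0.5189
Iter 8: z = -0.4846 + -0.1708i, |z|^2 = 0.2640
Iter 9: z = -0.0354 + -0.4635i, |z|^2 = 0.2161
Iter 10: z = -0.4546 + -0.5962i, |z|^2 = 0.5621
Iter 11: z = -0.3899 + -0.0870i, |z|^2 = 0.1596
Iter 12: z = -0.0966 + -0.5612i, |z|^2 = 0.3243

Answer: 13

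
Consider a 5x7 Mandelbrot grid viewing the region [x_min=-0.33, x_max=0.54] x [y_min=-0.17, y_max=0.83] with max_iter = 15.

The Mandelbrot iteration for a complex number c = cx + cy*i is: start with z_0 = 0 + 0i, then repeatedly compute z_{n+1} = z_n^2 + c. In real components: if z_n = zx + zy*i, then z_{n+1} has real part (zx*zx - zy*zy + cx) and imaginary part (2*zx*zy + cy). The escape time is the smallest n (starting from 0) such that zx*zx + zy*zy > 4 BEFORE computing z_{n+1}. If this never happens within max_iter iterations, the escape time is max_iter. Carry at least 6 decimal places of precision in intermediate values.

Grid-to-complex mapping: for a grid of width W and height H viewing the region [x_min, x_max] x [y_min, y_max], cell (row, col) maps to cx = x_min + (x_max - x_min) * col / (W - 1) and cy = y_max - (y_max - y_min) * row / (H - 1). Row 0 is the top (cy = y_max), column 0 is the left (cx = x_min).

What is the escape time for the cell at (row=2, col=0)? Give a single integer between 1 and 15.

Answer: 15

Derivation:
z_0 = 0 + 0i, c = -0.3300 + 0.4967i
Iter 1: z = -0.3300 + 0.4967i, |z|^2 = 0.3556
Iter 2: z = -0.4678 + 0.1689i, |z|^2 = 0.2473
Iter 3: z = -0.1397 + 0.3387i, |z|^2 = 0.1342
Iter 4: z = -0.4252 + 0.4020i, |z|^2 = 0.3424
Iter 5: z = -0.3108 + 0.1548i, |z|^2 = 0.1206
Iter 6: z = -0.2573 + 0.4004i, |z|^2 = 0.2266
Iter 7: z = -0.4241 + 0.2906i, |z|^2 = 0.2643
Iter 8: z = -0.2345 + 0.2502i, |z|^2 = 0.1176
Iter 9: z = -0.3376 + 0.3793i, |z|^2 = 0.2578
Iter 10: z = -0.3599 + 0.2406i, |z|^2 = 0.1874
Iter 11: z = -0.2583 + 0.3235i, |z|^2 = 0.1714
Iter 12: z = -0.3679 + 0.3295i, |z|^2 = 0.2439
Iter 13: z = -0.3032 + 0.2542i, |z|^2 = 0.1566
Iter 14: z = -0.3027 + 0.3425i, |z|^2 = 0.2089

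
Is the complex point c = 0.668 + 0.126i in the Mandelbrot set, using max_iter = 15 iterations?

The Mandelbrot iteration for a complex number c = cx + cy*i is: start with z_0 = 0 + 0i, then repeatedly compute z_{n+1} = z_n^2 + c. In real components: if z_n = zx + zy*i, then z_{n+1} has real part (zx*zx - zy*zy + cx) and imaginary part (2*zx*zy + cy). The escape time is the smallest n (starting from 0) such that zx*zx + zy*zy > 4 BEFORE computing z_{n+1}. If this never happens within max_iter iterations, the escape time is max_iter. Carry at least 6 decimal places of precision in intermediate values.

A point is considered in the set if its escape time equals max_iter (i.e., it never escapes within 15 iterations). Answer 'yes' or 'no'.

Answer: no

Derivation:
z_0 = 0 + 0i, c = 0.6680 + 0.1260i
Iter 1: z = 0.6680 + 0.1260i, |z|^2 = 0.4621
Iter 2: z = 1.0983 + 0.2943i, |z|^2 = 1.2930
Iter 3: z = 1.7877 + 0.7726i, |z|^2 = 3.7929
Iter 4: z = 3.2671 + 2.8883i, |z|^2 = 19.0164
Escaped at iteration 4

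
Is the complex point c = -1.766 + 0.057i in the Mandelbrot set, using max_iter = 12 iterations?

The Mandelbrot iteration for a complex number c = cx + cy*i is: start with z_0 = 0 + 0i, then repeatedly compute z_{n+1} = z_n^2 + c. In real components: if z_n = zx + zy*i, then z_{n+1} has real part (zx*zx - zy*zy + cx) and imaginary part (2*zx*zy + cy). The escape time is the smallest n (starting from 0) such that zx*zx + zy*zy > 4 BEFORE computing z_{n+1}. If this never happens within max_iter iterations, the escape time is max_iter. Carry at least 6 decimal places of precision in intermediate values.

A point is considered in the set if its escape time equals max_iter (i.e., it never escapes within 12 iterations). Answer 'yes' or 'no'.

z_0 = 0 + 0i, c = -1.7660 + 0.0570i
Iter 1: z = -1.7660 + 0.0570i, |z|^2 = 3.1220
Iter 2: z = 1.3495 + -0.1443i, |z|^2 = 1.8420
Iter 3: z = 0.0343 + -0.3325i, |z|^2 = 0.1118
Iter 4: z = -1.8754 + 0.0342i, |z|^2 = 3.5183
Iter 5: z = 1.7500 + -0.0711i, |z|^2 = 3.0674
Iter 6: z = 1.2913 + -0.1920i, |z|^2 = 1.7042
Iter 7: z = -0.1355 + -0.4388i, |z|^2 = 0.2109
Iter 8: z = -1.9402 + 0.1759i, |z|^2 = 3.7951
Iter 9: z = 1.9673 + -0.6254i, |z|^2 = 4.2613
Escaped at iteration 9

Answer: no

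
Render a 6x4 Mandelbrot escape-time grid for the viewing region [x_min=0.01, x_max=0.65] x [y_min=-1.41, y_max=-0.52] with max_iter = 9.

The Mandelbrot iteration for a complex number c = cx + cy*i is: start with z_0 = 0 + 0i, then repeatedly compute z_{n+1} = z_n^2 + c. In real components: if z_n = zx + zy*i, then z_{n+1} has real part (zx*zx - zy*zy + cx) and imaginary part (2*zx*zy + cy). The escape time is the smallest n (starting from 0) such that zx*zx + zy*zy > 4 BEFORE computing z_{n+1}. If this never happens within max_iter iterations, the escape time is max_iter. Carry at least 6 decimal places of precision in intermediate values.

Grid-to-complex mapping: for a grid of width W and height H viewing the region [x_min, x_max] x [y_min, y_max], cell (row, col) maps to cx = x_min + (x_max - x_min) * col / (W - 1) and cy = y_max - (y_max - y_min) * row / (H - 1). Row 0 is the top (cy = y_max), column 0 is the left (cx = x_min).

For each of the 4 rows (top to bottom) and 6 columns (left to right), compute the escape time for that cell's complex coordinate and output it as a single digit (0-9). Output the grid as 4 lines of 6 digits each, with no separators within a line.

Answer: 999843
955433
433222
222222

Derivation:
(row=0, col=0): c = 0.0100 + -0.5200i → escape time 9
(row=0, col=1): c = 0.1380 + -0.5200i → escape time 9
(row=0, col=2): c = 0.2660 + -0.5200i → escape time 9
(row=0, col=3): c = 0.3940 + -0.5200i → escape time 8
(row=0, col=4): c = 0.5220 + -0.5200i → escape time 4
(row=0, col=5): c = 0.6500 + -0.5200i → escape time 3
(row=1, col=0): c = 0.0100 + -0.8167i → escape time 9
(row=1, col=1): c = 0.1380 + -0.8167i → escape time 5
(row=1, col=2): c = 0.2660 + -0.8167i → escape time 5
(row=1, col=3): c = 0.3940 + -0.8167i → escape time 4
(row=1, col=4): c = 0.5220 + -0.8167i → escape time 3
(row=1, col=5): c = 0.6500 + -0.8167i → escape time 3
(row=2, col=0): c = 0.0100 + -1.1133i → escape time 4
(row=2, col=1): c = 0.1380 + -1.1133i → escape time 3
(row=2, col=2): c = 0.2660 + -1.1133i → escape time 3
(row=2, col=3): c = 0.3940 + -1.1133i → escape time 2
(row=2, col=4): c = 0.5220 + -1.1133i → escape time 2
(row=2, col=5): c = 0.6500 + -1.1133i → escape time 2
(row=3, col=0): c = 0.0100 + -1.4100i → escape time 2
(row=3, col=1): c = 0.1380 + -1.4100i → escape time 2
(row=3, col=2): c = 0.2660 + -1.4100i → escape time 2
(row=3, col=3): c = 0.3940 + -1.4100i → escape time 2
(row=3, col=4): c = 0.5220 + -1.4100i → escape time 2
(row=3, col=5): c = 0.6500 + -1.4100i → escape time 2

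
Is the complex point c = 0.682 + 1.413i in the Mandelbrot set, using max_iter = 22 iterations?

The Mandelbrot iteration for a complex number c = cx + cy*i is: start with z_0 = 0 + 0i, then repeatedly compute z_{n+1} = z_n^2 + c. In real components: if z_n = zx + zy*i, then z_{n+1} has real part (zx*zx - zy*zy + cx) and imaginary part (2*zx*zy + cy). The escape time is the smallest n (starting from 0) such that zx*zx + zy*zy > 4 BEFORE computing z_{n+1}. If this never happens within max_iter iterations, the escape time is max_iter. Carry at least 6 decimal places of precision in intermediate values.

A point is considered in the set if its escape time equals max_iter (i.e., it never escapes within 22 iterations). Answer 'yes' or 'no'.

Answer: no

Derivation:
z_0 = 0 + 0i, c = 0.6820 + 1.4130i
Iter 1: z = 0.6820 + 1.4130i, |z|^2 = 2.4617
Iter 2: z = -0.8494 + 3.3403i, |z|^2 = 11.8794
Escaped at iteration 2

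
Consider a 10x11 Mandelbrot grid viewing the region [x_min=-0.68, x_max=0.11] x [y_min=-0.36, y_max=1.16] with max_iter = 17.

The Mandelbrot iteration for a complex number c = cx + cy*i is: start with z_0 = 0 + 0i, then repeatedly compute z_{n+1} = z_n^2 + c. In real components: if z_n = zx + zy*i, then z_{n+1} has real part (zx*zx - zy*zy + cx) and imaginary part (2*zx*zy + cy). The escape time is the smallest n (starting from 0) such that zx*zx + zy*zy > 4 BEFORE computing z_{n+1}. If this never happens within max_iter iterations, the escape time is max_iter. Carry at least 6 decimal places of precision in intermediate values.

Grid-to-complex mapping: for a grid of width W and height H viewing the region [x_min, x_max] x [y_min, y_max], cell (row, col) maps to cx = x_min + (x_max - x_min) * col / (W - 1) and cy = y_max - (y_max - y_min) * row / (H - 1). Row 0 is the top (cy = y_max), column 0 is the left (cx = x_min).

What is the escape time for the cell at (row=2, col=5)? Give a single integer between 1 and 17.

z_0 = 0 + 0i, c = -0.2411 + 0.8560i
Iter 1: z = -0.2411 + 0.8560i, |z|^2 = 0.7909
Iter 2: z = -0.9157 + 0.4432i, |z|^2 = 1.0350
Iter 3: z = 0.4010 + 0.0443i, |z|^2 = 0.1627
Iter 4: z = -0.0823 + 0.8915i, |z|^2 = 0.8016
Iter 5: z = -1.0291 + 0.7093i, |z|^2 = 1.5622
Iter 6: z = 0.3149 + -0.6039i, |z|^2 = 0.4638
Iter 7: z = -0.5066 + 0.4756i, |z|^2 = 0.4829
Iter 8: z = -0.2107 + 0.3741i, |z|^2 = 0.1843
Iter 9: z = -0.3366 + 0.6984i, |z|^2 = 0.6010
Iter 10: z = -0.6155 + 0.3858i, |z|^2 = 0.5277
Iter 11: z = -0.0111 + 0.3811i, |z|^2 = 0.1454
Iter 12: z = -0.3862 + 0.8475i, |z|^2 = 0.8674
Iter 13: z = -0.8102 + 0.2014i, |z|^2 = 0.6970
Iter 14: z = 0.3748 + 0.5297i, |z|^2 = 0.4211
Iter 15: z = -0.3812 + 1.2531i, |z|^2 = 1.7155
Iter 16: z = -1.6660 + -0.0994i, |z|^2 = 2.7853

Answer: 17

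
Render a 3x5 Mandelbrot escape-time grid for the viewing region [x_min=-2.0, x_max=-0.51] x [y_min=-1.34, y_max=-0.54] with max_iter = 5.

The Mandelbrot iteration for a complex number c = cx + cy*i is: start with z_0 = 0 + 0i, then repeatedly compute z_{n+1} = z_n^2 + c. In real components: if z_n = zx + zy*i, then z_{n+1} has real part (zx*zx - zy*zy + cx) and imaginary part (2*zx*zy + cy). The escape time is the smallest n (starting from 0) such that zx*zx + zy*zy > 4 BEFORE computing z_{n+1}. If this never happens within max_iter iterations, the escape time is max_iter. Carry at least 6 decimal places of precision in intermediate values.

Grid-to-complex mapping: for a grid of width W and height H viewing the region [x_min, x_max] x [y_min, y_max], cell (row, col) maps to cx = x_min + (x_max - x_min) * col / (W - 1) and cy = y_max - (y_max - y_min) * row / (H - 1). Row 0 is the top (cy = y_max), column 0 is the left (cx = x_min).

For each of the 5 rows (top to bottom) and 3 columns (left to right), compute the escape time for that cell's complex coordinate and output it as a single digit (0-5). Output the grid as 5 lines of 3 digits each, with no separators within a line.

Answer: 145
135
134
133
122

Derivation:
(row=0, col=0): c = -2.0000 + -0.5400i → escape time 1
(row=0, col=1): c = -1.2550 + -0.5400i → escape time 4
(row=0, col=2): c = -0.5100 + -0.5400i → escape time 5
(row=1, col=0): c = -2.0000 + -0.7400i → escape time 1
(row=1, col=1): c = -1.2550 + -0.7400i → escape time 3
(row=1, col=2): c = -0.5100 + -0.7400i → escape time 5
(row=2, col=0): c = -2.0000 + -0.9400i → escape time 1
(row=2, col=1): c = -1.2550 + -0.9400i → escape time 3
(row=2, col=2): c = -0.5100 + -0.9400i → escape time 4
(row=3, col=0): c = -2.0000 + -1.1400i → escape time 1
(row=3, col=1): c = -1.2550 + -1.1400i → escape time 3
(row=3, col=2): c = -0.5100 + -1.1400i → escape time 3
(row=4, col=0): c = -2.0000 + -1.3400i → escape time 1
(row=4, col=1): c = -1.2550 + -1.3400i → escape time 2
(row=4, col=2): c = -0.5100 + -1.3400i → escape time 2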